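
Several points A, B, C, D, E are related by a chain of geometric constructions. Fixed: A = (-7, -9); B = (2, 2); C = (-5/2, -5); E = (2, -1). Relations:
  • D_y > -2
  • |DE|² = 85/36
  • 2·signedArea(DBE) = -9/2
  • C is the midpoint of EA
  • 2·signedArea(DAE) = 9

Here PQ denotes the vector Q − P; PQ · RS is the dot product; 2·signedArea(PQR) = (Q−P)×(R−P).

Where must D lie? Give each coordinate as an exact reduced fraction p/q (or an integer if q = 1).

1. D_x = 1/2  [2·signedArea(DAE) = 9 ∩ 2·signedArea(DBE) = -9/2]
2. D_y = -4/3  [2·signedArea(DAE) = 9 ∩ 2·signedArea(DBE) = -9/2]
   → D = (1/2, -4/3)

D = (1/2, -4/3)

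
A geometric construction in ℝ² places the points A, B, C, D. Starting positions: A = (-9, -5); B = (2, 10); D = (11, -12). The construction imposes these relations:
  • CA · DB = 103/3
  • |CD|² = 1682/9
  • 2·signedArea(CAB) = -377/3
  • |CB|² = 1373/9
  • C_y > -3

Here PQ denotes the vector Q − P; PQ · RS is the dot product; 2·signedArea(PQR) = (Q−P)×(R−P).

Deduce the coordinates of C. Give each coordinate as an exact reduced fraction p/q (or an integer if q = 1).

1. C_x = 4/3  [2·signedArea(CAB) = -377/3 ∩ CA · DB = 103/3]
2. C_y = -7/3  [2·signedArea(CAB) = -377/3 ∩ CA · DB = 103/3]
   → C = (4/3, -7/3)

C = (4/3, -7/3)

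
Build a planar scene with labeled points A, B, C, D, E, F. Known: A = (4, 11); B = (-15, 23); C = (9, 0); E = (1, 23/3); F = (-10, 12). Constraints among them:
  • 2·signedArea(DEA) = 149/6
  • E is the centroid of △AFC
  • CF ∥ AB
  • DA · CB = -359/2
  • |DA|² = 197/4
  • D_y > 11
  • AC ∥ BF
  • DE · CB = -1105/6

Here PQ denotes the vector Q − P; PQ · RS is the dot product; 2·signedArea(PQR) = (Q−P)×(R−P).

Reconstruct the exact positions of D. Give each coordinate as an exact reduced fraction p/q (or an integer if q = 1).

D = (-3, 23/2)

1. D_x = -3  [2·signedArea(DEA) = 149/6 ∩ DA · CB = -359/2]
2. D_y = 23/2  [2·signedArea(DEA) = 149/6 ∩ DA · CB = -359/2]
   → D = (-3, 23/2)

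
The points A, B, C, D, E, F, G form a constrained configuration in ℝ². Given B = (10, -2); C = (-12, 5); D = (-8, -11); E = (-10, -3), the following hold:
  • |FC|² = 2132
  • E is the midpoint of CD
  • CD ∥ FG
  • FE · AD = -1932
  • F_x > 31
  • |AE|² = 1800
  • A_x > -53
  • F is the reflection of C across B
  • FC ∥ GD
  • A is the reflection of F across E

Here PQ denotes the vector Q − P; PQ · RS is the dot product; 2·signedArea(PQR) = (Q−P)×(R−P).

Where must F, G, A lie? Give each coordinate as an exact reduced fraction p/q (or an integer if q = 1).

A = (-52, 3)
F = (32, -9)
G = (36, -25)

1. F_x = 32  [F is the reflection of C across B]
2. F_y = -9  [F is the reflection of C across B]
   → F = (32, -9)
3. G_x = 36  [FC ∥ GD ∩ CD ∥ FG]
4. G_y = -25  [FC ∥ GD ∩ CD ∥ FG]
   → G = (36, -25)
5. A_x = -52  [A is the reflection of F across E]
6. A_y = 3  [A is the reflection of F across E]
   → A = (-52, 3)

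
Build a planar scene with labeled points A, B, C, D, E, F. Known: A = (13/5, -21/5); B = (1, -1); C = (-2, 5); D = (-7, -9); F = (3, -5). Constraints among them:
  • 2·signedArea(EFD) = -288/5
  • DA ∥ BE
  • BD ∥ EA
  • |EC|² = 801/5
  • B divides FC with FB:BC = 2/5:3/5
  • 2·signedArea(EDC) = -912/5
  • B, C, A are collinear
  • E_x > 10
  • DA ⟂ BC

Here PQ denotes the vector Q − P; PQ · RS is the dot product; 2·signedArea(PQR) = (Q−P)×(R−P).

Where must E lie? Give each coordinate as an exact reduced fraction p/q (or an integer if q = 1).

E = (53/5, 19/5)

1. E_x = 53/5  [BD ∥ EA ∩ DA ∥ BE]
2. E_y = 19/5  [BD ∥ EA ∩ DA ∥ BE]
   → E = (53/5, 19/5)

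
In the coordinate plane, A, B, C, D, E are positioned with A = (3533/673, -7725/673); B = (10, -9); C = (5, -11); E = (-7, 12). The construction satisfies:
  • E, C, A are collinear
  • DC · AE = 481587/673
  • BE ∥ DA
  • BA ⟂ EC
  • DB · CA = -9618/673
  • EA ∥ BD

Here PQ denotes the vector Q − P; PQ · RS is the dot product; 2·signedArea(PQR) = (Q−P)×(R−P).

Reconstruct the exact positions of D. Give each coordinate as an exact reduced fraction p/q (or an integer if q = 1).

D = (14974/673, -21858/673)

1. D_x = 14974/673  [BE ∥ DA ∩ EA ∥ BD]
2. D_y = -21858/673  [BE ∥ DA ∩ EA ∥ BD]
   → D = (14974/673, -21858/673)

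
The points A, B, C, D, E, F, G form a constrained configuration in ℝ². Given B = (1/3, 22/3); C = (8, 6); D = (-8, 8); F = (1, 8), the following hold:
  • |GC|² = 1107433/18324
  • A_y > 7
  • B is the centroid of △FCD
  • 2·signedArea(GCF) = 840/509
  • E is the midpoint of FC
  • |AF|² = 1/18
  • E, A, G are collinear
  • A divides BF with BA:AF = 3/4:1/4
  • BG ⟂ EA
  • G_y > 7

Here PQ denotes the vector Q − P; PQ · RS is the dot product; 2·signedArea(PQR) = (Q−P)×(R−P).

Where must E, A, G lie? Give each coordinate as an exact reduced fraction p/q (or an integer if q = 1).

1. E_x = 9/2  [E is the midpoint of FC]
2. E_y = 7  [E is the midpoint of FC]
   → E = (9/2, 7)
3. A_x = 5/6  [A divides BF with BA:AF = 3/4:1/4]
4. A_y = 47/6  [A divides BF with BA:AF = 3/4:1/4]
   → A = (5/6, 47/6)
5. G_x = 1423/3054  [E, A, G are collinear ∩ BG ⟂ EA]
6. G_y = 12089/1527  [E, A, G are collinear ∩ BG ⟂ EA]
   → G = (1423/3054, 12089/1527)

A = (5/6, 47/6)
E = (9/2, 7)
G = (1423/3054, 12089/1527)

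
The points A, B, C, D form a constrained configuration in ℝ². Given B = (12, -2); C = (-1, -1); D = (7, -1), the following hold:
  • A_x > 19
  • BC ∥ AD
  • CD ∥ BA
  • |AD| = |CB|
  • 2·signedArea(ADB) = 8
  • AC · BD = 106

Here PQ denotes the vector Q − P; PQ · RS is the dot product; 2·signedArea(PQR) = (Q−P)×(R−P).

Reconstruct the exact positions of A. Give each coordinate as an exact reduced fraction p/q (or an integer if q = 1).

A = (20, -2)

1. A_x = 20  [BC ∥ AD ∩ CD ∥ BA]
2. A_y = -2  [BC ∥ AD ∩ CD ∥ BA]
   → A = (20, -2)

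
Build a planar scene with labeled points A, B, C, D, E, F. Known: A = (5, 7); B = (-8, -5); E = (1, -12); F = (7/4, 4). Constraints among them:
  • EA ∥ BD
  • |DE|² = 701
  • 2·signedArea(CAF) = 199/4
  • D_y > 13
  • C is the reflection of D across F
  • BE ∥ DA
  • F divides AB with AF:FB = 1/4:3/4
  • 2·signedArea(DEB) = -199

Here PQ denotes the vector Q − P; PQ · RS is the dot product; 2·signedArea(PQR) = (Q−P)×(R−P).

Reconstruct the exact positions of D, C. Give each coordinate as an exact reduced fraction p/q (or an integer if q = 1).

C = (15/2, -6)
D = (-4, 14)

1. D_x = -4  [BE ∥ DA ∩ EA ∥ BD]
2. D_y = 14  [BE ∥ DA ∩ EA ∥ BD]
   → D = (-4, 14)
3. C_x = 15/2  [C is the reflection of D across F]
4. C_y = -6  [C is the reflection of D across F]
   → C = (15/2, -6)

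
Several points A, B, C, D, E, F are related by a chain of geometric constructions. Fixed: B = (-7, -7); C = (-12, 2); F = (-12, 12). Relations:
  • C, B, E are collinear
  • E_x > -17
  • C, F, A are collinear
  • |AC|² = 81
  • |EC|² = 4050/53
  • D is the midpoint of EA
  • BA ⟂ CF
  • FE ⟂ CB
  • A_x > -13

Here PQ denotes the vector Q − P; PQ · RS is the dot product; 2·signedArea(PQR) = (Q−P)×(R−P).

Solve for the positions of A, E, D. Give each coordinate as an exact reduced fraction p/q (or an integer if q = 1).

A = (-12, -7)
D = (-1497/106, 70/53)
E = (-861/53, 511/53)

1. A_x = -12  [C, F, A are collinear ∩ BA ⟂ CF]
2. A_y = -7  [C, F, A are collinear ∩ BA ⟂ CF]
   → A = (-12, -7)
3. E_x = -861/53  [C, B, E are collinear ∩ FE ⟂ CB]
4. E_y = 511/53  [C, B, E are collinear ∩ FE ⟂ CB]
   → E = (-861/53, 511/53)
5. D_x = -1497/106  [D is the midpoint of EA]
6. D_y = 70/53  [D is the midpoint of EA]
   → D = (-1497/106, 70/53)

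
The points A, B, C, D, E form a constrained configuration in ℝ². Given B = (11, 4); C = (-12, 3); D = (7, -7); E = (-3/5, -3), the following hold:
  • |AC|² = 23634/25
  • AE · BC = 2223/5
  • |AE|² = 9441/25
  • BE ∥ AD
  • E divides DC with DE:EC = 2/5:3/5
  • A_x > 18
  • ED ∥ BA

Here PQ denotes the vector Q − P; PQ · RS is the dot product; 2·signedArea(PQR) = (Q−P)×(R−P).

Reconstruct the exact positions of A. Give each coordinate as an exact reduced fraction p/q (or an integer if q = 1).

1. A_x = 93/5  [BE ∥ AD ∩ ED ∥ BA]
2. A_y = 0  [BE ∥ AD ∩ ED ∥ BA]
   → A = (93/5, 0)

A = (93/5, 0)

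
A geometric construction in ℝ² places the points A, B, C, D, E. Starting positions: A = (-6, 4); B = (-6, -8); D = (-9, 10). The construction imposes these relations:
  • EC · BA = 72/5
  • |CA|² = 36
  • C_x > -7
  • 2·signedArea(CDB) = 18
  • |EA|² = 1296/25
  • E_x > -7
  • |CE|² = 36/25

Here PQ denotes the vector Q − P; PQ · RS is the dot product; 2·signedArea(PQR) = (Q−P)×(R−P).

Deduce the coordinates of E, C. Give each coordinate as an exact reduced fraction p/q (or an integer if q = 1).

1. C_x = -6  [line 18·x + 3·y + 114 = 0 ∩ |CA|² = 36]
2. C_y = -2  [line 18·x + 3·y + 114 = 0 ∩ |CA|² = 36]
   → C = (-6, -2)
3. E_y = -16/5  [EC · BA = 72/5]
4. E_x = -6  [|EA|² = 1296/25]
   → E = (-6, -16/5)

C = (-6, -2)
E = (-6, -16/5)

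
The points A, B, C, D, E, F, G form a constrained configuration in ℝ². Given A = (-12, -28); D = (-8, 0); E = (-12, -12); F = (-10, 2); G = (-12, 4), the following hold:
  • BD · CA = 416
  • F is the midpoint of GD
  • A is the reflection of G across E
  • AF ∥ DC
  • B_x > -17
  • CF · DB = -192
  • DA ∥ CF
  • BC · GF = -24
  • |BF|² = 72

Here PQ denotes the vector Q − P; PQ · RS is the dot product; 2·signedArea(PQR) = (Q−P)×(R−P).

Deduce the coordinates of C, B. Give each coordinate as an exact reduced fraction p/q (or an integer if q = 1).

B = (-16, 8)
C = (-6, 30)

1. C_x = -6  [DA ∥ CF ∩ AF ∥ DC]
2. C_y = 30  [DA ∥ CF ∩ AF ∥ DC]
   → C = (-6, 30)
3. B_x = -16  [BD · CA = 416 ∩ BC · GF = -24]
4. B_y = 8  [BD · CA = 416 ∩ BC · GF = -24]
   → B = (-16, 8)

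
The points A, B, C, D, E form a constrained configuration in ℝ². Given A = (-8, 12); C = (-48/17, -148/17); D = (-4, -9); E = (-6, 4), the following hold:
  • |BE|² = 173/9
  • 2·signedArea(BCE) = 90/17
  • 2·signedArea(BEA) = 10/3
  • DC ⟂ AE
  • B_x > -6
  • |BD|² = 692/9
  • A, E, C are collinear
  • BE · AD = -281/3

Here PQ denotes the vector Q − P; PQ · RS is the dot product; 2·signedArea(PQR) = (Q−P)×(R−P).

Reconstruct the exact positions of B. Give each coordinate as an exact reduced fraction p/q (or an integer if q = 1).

1. B_x = -16/3  [2·signedArea(BCE) = 90/17 ∩ BE · AD = -281/3]
2. B_y = -1/3  [2·signedArea(BCE) = 90/17 ∩ BE · AD = -281/3]
   → B = (-16/3, -1/3)

B = (-16/3, -1/3)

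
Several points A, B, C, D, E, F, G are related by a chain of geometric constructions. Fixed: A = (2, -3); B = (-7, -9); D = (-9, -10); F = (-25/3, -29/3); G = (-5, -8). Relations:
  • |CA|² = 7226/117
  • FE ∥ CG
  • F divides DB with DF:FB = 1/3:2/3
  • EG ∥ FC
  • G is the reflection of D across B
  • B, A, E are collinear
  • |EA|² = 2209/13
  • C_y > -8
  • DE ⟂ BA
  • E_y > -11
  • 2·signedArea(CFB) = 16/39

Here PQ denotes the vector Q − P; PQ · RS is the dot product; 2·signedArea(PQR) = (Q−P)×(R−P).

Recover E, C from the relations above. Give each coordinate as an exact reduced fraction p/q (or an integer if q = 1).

1. E_x = -115/13  [B, A, E are collinear ∩ DE ⟂ BA]
2. E_y = -133/13  [B, A, E are collinear ∩ DE ⟂ BA]
   → E = (-115/13, -133/13)
3. C_x = -175/39  [FE ∥ CG ∩ EG ∥ FC]
4. C_y = -290/39  [FE ∥ CG ∩ EG ∥ FC]
   → C = (-175/39, -290/39)

C = (-175/39, -290/39)
E = (-115/13, -133/13)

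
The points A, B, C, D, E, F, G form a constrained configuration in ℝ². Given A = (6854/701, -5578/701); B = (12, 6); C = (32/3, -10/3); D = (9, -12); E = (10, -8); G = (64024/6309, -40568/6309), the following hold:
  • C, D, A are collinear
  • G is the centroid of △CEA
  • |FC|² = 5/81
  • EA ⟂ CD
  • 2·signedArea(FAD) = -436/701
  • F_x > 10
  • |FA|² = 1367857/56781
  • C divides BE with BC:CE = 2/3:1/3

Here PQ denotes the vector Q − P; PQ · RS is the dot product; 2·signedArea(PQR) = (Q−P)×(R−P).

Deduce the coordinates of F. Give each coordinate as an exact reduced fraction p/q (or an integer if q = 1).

F = (95/9, -28/9)

1. F_x = 95/9  [line 2834/701·x + -545/701·y + -31610/701 = 0 ∩ |FA|² = 1367857/56781]
2. F_y = -28/9  [line 2834/701·x + -545/701·y + -31610/701 = 0 ∩ |FA|² = 1367857/56781]
   → F = (95/9, -28/9)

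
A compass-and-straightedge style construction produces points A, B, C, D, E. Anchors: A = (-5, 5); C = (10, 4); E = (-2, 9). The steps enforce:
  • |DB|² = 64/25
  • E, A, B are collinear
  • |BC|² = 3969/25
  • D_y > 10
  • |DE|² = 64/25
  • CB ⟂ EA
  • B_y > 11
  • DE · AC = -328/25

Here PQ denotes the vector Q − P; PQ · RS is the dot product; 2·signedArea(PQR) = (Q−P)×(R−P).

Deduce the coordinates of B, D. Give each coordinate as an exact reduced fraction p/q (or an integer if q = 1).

1. B_x = -2/25  [E, A, B are collinear ∩ CB ⟂ EA]
2. B_y = 289/25  [E, A, B are collinear ∩ CB ⟂ EA]
   → B = (-2/25, 289/25)
3. D_x = -26/25  [line -15·x + 1·y + -647/25 = 0 ∩ |DE|² = 64/25]
4. D_y = 257/25  [line -15·x + 1·y + -647/25 = 0 ∩ |DE|² = 64/25]
   → D = (-26/25, 257/25)

B = (-2/25, 289/25)
D = (-26/25, 257/25)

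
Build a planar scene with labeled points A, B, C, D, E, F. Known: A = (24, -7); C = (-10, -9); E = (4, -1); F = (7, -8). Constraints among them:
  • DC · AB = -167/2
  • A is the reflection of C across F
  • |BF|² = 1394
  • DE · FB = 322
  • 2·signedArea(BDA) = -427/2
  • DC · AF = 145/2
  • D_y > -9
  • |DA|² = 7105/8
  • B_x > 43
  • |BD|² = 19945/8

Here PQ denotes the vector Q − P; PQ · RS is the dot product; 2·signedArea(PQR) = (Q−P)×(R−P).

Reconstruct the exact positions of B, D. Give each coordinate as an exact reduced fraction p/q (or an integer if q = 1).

1. D_x = -23/4  [line 17·x + 1·y + 213/2 = 0 ∩ |DA|² = 7105/8]
2. D_y = -35/4  [line 17·x + 1·y + 213/2 = 0 ∩ |DA|² = 7105/8]
   → D = (-23/4, -35/4)
3. B_x = 44  [2·signedArea(BDA) = -427/2 ∩ DC · AB = -167/2]
4. B_y = -13  [2·signedArea(BDA) = -427/2 ∩ DC · AB = -167/2]
   → B = (44, -13)

B = (44, -13)
D = (-23/4, -35/4)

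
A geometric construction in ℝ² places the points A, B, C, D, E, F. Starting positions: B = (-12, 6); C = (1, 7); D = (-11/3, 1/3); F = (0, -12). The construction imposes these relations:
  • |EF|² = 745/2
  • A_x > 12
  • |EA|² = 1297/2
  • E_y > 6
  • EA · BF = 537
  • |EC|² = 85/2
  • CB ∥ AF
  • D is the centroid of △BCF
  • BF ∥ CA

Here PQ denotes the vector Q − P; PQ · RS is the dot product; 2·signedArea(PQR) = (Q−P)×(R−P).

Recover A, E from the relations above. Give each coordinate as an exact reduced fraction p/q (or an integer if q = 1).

1. A_x = 13  [CB ∥ AF ∩ BF ∥ CA]
2. A_y = -11  [CB ∥ AF ∩ BF ∥ CA]
   → A = (13, -11)
3. E_x = -11/2  [line -12·x + 18·y + -183 = 0 ∩ |EF|² = 745/2]
4. E_y = 13/2  [line -12·x + 18·y + -183 = 0 ∩ |EF|² = 745/2]
   → E = (-11/2, 13/2)

A = (13, -11)
E = (-11/2, 13/2)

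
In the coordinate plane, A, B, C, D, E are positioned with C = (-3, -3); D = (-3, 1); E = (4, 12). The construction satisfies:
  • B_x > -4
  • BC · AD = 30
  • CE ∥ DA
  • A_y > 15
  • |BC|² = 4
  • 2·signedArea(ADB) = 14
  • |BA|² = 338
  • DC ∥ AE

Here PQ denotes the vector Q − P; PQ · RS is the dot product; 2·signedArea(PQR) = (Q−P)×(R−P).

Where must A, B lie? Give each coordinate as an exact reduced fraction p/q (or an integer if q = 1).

A = (4, 16)
B = (-3, -1)

1. A_x = 4  [DC ∥ AE ∩ CE ∥ DA]
2. A_y = 16  [DC ∥ AE ∩ CE ∥ DA]
   → A = (4, 16)
3. B_x = -3  [BC · AD = 30 ∩ 2·signedArea(ADB) = 14]
4. B_y = -1  [BC · AD = 30 ∩ 2·signedArea(ADB) = 14]
   → B = (-3, -1)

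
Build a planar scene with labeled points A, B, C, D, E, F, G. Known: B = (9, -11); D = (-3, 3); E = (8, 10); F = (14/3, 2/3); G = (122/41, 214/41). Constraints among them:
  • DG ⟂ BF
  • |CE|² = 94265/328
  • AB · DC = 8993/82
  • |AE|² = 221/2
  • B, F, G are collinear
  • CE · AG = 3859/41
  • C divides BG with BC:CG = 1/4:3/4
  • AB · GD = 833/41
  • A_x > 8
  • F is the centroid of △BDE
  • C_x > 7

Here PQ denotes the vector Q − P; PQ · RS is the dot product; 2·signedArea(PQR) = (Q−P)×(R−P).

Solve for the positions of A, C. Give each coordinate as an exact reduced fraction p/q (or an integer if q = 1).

A = (17/2, -1/2)
C = (1229/164, -1139/164)

1. A_x = 17/2  [line 245/41·x + 91/41·y + -2037/41 = 0 ∩ |AE|² = 221/2]
2. A_y = -1/2  [line 245/41·x + 91/41·y + -2037/41 = 0 ∩ |AE|² = 221/2]
   → A = (17/2, -1/2)
3. C_x = 1229/164  [C divides BG with BC:CG = 1/4:3/4]
4. C_y = -1139/164  [C divides BG with BC:CG = 1/4:3/4]
   → C = (1229/164, -1139/164)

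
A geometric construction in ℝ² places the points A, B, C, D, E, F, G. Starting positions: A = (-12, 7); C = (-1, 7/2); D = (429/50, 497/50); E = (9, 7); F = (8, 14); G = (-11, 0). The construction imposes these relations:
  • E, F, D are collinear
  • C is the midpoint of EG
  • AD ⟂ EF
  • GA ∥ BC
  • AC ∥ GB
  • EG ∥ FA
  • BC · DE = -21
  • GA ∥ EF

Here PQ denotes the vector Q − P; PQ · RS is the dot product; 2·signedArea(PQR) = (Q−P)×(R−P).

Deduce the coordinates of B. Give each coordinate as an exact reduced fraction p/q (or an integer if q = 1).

B = (0, -7/2)

1. B_x = 0  [GA ∥ BC ∩ AC ∥ GB]
2. B_y = -7/2  [GA ∥ BC ∩ AC ∥ GB]
   → B = (0, -7/2)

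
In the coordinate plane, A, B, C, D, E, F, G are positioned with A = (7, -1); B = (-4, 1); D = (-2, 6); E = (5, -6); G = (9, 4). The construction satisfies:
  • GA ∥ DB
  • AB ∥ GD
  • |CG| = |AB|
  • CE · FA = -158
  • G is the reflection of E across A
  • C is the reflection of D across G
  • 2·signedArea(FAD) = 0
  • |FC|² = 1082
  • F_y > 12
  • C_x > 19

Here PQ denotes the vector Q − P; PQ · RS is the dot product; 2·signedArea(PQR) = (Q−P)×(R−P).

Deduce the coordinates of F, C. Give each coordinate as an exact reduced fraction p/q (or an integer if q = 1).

C = (20, 2)
F = (-11, 13)

1. C_x = 20  [C is the reflection of D across G]
2. C_y = 2  [C is the reflection of D across G]
   → C = (20, 2)
3. F_x = -11  [2·signedArea(FAD) = 0 ∩ CE · FA = -158]
4. F_y = 13  [2·signedArea(FAD) = 0 ∩ CE · FA = -158]
   → F = (-11, 13)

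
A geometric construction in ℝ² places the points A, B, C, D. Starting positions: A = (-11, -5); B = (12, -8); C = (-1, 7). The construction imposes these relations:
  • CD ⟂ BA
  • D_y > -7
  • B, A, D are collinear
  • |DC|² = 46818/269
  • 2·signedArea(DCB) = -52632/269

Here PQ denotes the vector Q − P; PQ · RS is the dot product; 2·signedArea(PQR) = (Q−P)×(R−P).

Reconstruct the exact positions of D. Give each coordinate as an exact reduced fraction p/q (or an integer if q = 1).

D = (-728/269, -1636/269)

1. D_x = -728/269  [B, A, D are collinear ∩ CD ⟂ BA]
2. D_y = -1636/269  [B, A, D are collinear ∩ CD ⟂ BA]
   → D = (-728/269, -1636/269)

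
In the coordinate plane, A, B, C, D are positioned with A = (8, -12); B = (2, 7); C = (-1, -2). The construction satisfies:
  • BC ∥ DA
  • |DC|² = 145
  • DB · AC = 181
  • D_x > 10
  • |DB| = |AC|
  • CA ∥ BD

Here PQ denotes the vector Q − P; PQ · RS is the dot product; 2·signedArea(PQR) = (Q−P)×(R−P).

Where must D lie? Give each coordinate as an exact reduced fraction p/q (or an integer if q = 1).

D = (11, -3)

1. D_x = 11  [BC ∥ DA ∩ CA ∥ BD]
2. D_y = -3  [BC ∥ DA ∩ CA ∥ BD]
   → D = (11, -3)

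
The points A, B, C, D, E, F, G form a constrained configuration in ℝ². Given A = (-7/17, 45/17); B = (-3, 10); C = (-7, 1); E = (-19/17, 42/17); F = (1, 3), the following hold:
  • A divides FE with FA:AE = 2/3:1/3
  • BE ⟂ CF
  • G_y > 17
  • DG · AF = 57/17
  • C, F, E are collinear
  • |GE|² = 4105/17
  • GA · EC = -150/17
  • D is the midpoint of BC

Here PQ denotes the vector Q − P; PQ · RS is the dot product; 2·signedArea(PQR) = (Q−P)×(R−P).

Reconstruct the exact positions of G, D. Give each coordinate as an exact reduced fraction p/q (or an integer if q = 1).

1. G_x = -95/17  [line 100/17·x + 25/17·y + 125/17 = 0 ∩ |GE|² = 4105/17]
2. G_y = 295/17  [line 100/17·x + 25/17·y + 125/17 = 0 ∩ |GE|² = 4105/17]
   → G = (-95/17, 295/17)
3. D_x = -5  [D is the midpoint of BC]
4. D_y = 11/2  [D is the midpoint of BC]
   → D = (-5, 11/2)

D = (-5, 11/2)
G = (-95/17, 295/17)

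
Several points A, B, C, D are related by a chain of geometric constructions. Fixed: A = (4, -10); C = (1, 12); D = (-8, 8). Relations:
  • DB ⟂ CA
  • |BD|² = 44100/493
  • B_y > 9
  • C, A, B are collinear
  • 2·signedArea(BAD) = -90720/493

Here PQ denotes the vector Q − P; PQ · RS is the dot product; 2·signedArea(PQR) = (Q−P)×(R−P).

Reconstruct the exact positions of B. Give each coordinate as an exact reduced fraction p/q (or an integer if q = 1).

1. B_x = 676/493  [C, A, B are collinear ∩ DB ⟂ CA]
2. B_y = 4574/493  [C, A, B are collinear ∩ DB ⟂ CA]
   → B = (676/493, 4574/493)

B = (676/493, 4574/493)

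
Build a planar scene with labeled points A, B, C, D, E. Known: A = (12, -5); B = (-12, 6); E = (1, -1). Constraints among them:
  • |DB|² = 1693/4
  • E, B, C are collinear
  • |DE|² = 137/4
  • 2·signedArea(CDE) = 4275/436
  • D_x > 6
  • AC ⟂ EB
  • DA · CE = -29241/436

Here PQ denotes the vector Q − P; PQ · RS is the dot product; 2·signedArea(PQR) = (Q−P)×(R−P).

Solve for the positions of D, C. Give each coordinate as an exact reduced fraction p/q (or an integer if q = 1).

C = (2441/218, -1415/218)
D = (13/2, -3)

1. C_x = 2441/218  [E, B, C are collinear ∩ AC ⟂ EB]
2. C_y = -1415/218  [E, B, C are collinear ∩ AC ⟂ EB]
   → C = (2441/218, -1415/218)
3. D_x = 13/2  [DA · CE = -29241/436 ∩ 2·signedArea(CDE) = 4275/436]
4. D_y = -3  [DA · CE = -29241/436 ∩ 2·signedArea(CDE) = 4275/436]
   → D = (13/2, -3)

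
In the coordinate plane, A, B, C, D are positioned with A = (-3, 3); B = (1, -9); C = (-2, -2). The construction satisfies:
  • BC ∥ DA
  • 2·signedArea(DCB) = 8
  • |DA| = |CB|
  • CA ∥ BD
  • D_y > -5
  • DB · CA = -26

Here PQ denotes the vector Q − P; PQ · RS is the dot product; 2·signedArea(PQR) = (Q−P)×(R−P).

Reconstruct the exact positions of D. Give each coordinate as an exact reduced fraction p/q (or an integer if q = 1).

D = (0, -4)

1. D_x = 0  [BC ∥ DA ∩ CA ∥ BD]
2. D_y = -4  [BC ∥ DA ∩ CA ∥ BD]
   → D = (0, -4)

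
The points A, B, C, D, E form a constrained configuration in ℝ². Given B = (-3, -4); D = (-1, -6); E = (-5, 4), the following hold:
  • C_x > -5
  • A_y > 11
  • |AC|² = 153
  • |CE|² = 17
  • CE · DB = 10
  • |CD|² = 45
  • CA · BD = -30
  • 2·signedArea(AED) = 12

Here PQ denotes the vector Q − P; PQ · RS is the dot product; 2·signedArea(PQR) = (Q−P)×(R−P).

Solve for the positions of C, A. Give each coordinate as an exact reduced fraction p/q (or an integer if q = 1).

A = (-7, 12)
C = (-4, 0)

1. C_x = -4  [line 2·x + -2·y + 8 = 0 ∩ |CD|² = 45]
2. C_y = 0  [line 2·x + -2·y + 8 = 0 ∩ |CD|² = 45]
   → C = (-4, 0)
3. A_x = -7  [2·signedArea(AED) = 12 ∩ CA · BD = -30]
4. A_y = 12  [2·signedArea(AED) = 12 ∩ CA · BD = -30]
   → A = (-7, 12)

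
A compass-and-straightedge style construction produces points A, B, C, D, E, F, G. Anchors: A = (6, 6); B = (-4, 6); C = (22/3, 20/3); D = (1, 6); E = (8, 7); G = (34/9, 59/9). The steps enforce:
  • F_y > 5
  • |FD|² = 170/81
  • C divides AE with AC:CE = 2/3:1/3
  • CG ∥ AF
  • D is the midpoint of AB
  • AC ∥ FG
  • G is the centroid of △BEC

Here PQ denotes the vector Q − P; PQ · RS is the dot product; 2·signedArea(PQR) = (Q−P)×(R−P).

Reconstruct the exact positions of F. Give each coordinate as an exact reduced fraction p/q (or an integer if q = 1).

1. F_x = 22/9  [AC ∥ FG ∩ CG ∥ AF]
2. F_y = 53/9  [AC ∥ FG ∩ CG ∥ AF]
   → F = (22/9, 53/9)

F = (22/9, 53/9)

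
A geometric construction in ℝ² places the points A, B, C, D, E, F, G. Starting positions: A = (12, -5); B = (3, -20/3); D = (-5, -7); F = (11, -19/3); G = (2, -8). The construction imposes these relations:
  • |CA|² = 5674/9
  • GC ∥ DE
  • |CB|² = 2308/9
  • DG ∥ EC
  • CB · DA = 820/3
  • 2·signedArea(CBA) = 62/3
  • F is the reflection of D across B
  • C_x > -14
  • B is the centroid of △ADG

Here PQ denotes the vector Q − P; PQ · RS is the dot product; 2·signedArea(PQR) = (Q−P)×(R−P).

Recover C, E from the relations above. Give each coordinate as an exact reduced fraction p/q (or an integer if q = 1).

C = (-13, -22/3)
E = (-20, -19/3)

1. C_x = -13  [2·signedArea(CBA) = 62/3 ∩ CB · DA = 820/3]
2. C_y = -22/3  [2·signedArea(CBA) = 62/3 ∩ CB · DA = 820/3]
   → C = (-13, -22/3)
3. E_x = -20  [DG ∥ EC ∩ GC ∥ DE]
4. E_y = -19/3  [DG ∥ EC ∩ GC ∥ DE]
   → E = (-20, -19/3)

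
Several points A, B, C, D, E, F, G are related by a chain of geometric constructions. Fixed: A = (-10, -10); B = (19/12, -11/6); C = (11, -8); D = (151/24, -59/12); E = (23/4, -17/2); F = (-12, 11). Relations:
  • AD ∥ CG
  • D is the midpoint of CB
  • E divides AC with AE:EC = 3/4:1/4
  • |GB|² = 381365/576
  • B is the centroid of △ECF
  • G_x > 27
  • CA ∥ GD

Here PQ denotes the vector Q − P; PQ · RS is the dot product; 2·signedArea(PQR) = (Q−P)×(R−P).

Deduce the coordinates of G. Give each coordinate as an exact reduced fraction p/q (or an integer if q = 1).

G = (655/24, -35/12)

1. G_x = 655/24  [CA ∥ GD ∩ AD ∥ CG]
2. G_y = -35/12  [CA ∥ GD ∩ AD ∥ CG]
   → G = (655/24, -35/12)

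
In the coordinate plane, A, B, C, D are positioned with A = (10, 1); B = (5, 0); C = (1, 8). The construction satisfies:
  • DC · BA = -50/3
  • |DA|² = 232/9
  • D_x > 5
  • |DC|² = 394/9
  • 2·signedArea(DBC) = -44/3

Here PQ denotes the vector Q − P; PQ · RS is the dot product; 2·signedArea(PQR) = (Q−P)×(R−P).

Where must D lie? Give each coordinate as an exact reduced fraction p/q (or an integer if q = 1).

1. D_x = 16/3  [DC · BA = -50/3 ∩ 2·signedArea(DBC) = -44/3]
2. D_y = 3  [DC · BA = -50/3 ∩ 2·signedArea(DBC) = -44/3]
   → D = (16/3, 3)

D = (16/3, 3)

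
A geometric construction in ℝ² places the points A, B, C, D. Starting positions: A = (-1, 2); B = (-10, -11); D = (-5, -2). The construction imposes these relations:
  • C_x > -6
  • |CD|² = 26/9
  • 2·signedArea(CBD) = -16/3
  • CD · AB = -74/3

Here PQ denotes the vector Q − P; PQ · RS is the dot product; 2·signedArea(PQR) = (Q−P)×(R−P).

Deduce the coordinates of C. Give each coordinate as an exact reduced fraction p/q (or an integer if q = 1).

C = (-16/3, -11/3)

1. C_x = -16/3  [2·signedArea(CBD) = -16/3 ∩ CD · AB = -74/3]
2. C_y = -11/3  [2·signedArea(CBD) = -16/3 ∩ CD · AB = -74/3]
   → C = (-16/3, -11/3)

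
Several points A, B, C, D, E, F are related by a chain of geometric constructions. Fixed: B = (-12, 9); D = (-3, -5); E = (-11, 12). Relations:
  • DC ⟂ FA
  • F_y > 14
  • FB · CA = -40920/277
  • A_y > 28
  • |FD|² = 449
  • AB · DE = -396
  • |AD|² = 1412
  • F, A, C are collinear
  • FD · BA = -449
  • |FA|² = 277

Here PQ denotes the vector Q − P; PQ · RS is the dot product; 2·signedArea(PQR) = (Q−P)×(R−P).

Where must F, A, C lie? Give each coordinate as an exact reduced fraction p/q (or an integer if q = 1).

A = (-19, 29)
C = (317/277, -647/277)
F = (-10, 15)

1. A_x = -19  [line 8·x + -17·y + 645 = 0 ∩ |AD|² = 1412]
2. A_y = 29  [line 8·x + -17·y + 645 = 0 ∩ |AD|² = 1412]
   → A = (-19, 29)
3. F_x = -10  [line 7·x + -20·y + 370 = 0 ∩ |FD|² = 449]
4. F_y = 15  [line 7·x + -20·y + 370 = 0 ∩ |FD|² = 449]
   → F = (-10, 15)
5. C_x = 317/277  [FB · CA = -40920/277 ∩ F, A, C are collinear]
6. C_y = -647/277  [FB · CA = -40920/277 ∩ F, A, C are collinear]
   → C = (317/277, -647/277)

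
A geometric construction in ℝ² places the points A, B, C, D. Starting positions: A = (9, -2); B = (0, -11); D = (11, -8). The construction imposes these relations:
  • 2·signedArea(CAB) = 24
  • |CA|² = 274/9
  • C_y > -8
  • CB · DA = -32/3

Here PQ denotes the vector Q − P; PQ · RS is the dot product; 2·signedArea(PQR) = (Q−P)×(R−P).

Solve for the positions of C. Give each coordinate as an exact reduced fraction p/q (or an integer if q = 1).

1. C_x = 20/3  [2·signedArea(CAB) = 24 ∩ CB · DA = -32/3]
2. C_y = -7  [2·signedArea(CAB) = 24 ∩ CB · DA = -32/3]
   → C = (20/3, -7)

C = (20/3, -7)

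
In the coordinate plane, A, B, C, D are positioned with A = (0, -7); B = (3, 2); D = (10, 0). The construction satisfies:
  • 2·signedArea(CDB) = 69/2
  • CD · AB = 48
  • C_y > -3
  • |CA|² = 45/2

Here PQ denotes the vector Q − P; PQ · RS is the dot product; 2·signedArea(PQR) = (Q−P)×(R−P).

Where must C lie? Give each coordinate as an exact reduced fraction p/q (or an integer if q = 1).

C = (3/2, -5/2)

1. C_x = 3/2  [2·signedArea(CDB) = 69/2 ∩ CD · AB = 48]
2. C_y = -5/2  [2·signedArea(CDB) = 69/2 ∩ CD · AB = 48]
   → C = (3/2, -5/2)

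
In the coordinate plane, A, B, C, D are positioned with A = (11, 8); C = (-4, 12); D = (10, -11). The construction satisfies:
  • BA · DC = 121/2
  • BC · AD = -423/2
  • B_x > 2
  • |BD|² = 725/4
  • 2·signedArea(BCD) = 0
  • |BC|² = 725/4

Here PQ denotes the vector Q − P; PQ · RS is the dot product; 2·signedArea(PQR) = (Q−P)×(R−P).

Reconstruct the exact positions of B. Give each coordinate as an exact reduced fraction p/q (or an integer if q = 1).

1. B_x = 3  [2·signedArea(BCD) = 0 ∩ BC · AD = -423/2]
2. B_y = 1/2  [2·signedArea(BCD) = 0 ∩ BC · AD = -423/2]
   → B = (3, 1/2)

B = (3, 1/2)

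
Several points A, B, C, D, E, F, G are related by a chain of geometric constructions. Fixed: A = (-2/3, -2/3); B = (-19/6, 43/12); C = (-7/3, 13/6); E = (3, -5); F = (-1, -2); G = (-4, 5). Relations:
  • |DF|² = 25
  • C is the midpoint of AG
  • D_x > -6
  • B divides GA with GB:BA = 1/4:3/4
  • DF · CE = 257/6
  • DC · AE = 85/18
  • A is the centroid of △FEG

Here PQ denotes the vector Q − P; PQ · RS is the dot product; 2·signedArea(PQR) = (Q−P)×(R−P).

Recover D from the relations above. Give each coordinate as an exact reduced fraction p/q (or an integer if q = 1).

D = (-5, 1)

1. D_x = -5  [DF · CE = 257/6 ∩ DC · AE = 85/18]
2. D_y = 1  [DF · CE = 257/6 ∩ DC · AE = 85/18]
   → D = (-5, 1)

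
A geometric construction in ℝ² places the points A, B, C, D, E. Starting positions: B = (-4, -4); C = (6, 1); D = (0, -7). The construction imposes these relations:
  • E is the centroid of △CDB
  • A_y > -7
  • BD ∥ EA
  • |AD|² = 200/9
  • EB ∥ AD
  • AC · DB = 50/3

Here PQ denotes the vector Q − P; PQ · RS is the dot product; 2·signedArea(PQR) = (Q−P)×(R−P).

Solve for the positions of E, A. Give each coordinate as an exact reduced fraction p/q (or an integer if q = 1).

A = (14/3, -19/3)
E = (2/3, -10/3)

1. E_x = 2/3  [E is the centroid of △CDB]
2. E_y = -10/3  [E is the centroid of △CDB]
   → E = (2/3, -10/3)
3. A_x = 14/3  [EB ∥ AD ∩ BD ∥ EA]
4. A_y = -19/3  [EB ∥ AD ∩ BD ∥ EA]
   → A = (14/3, -19/3)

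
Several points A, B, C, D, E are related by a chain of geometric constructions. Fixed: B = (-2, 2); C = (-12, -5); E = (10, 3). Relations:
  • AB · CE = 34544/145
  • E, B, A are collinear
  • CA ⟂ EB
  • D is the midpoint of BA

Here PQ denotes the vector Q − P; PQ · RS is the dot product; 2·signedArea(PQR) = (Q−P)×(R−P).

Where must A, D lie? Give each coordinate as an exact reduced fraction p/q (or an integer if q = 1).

1. A_x = -1814/145  [E, B, A are collinear ∩ CA ⟂ EB]
2. A_y = 163/145  [E, B, A are collinear ∩ CA ⟂ EB]
   → A = (-1814/145, 163/145)
3. D_x = -1052/145  [D is the midpoint of BA]
4. D_y = 453/290  [D is the midpoint of BA]
   → D = (-1052/145, 453/290)

A = (-1814/145, 163/145)
D = (-1052/145, 453/290)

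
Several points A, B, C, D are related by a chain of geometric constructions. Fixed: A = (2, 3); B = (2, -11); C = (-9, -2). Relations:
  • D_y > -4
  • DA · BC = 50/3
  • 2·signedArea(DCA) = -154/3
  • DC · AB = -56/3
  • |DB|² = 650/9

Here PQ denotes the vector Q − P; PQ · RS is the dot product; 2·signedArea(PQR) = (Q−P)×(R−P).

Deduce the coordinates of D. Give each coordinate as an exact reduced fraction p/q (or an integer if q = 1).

D = (-5/3, -10/3)

1. D_x = -5/3  [2·signedArea(DCA) = -154/3 ∩ DC · AB = -56/3]
2. D_y = -10/3  [2·signedArea(DCA) = -154/3 ∩ DC · AB = -56/3]
   → D = (-5/3, -10/3)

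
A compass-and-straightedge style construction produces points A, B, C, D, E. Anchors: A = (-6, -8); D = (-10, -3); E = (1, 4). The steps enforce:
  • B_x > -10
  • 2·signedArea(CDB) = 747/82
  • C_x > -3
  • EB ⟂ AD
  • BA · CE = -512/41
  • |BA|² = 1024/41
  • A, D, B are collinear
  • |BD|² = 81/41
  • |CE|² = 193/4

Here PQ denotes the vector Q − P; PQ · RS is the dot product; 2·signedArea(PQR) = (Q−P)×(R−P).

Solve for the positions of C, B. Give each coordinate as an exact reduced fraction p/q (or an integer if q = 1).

B = (-374/41, -168/41)
C = (-5/2, -2)

1. B_x = -374/41  [A, D, B are collinear ∩ EB ⟂ AD]
2. B_y = -168/41  [A, D, B are collinear ∩ EB ⟂ AD]
   → B = (-374/41, -168/41)
3. C_x = -5/2  [2·signedArea(CDB) = 747/82 ∩ BA · CE = -512/41]
4. C_y = -2  [2·signedArea(CDB) = 747/82 ∩ BA · CE = -512/41]
   → C = (-5/2, -2)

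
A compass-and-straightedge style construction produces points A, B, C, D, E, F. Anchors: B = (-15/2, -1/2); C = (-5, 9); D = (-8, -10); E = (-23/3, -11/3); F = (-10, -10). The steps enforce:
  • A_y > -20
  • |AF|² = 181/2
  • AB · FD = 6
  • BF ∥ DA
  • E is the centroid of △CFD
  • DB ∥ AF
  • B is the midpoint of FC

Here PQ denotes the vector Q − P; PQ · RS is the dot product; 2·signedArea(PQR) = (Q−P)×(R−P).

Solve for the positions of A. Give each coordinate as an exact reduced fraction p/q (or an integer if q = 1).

1. A_x = -21/2  [DB ∥ AF ∩ BF ∥ DA]
2. A_y = -39/2  [DB ∥ AF ∩ BF ∥ DA]
   → A = (-21/2, -39/2)

A = (-21/2, -39/2)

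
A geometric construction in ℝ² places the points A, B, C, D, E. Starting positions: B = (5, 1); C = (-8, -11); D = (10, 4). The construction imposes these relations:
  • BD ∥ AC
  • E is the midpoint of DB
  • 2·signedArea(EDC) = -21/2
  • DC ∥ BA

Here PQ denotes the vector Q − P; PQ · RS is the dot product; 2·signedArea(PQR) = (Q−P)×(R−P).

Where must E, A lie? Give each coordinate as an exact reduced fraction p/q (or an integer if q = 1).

A = (-13, -14)
E = (15/2, 5/2)

1. E_x = 15/2  [E is the midpoint of DB]
2. E_y = 5/2  [E is the midpoint of DB]
   → E = (15/2, 5/2)
3. A_x = -13  [BD ∥ AC ∩ DC ∥ BA]
4. A_y = -14  [BD ∥ AC ∩ DC ∥ BA]
   → A = (-13, -14)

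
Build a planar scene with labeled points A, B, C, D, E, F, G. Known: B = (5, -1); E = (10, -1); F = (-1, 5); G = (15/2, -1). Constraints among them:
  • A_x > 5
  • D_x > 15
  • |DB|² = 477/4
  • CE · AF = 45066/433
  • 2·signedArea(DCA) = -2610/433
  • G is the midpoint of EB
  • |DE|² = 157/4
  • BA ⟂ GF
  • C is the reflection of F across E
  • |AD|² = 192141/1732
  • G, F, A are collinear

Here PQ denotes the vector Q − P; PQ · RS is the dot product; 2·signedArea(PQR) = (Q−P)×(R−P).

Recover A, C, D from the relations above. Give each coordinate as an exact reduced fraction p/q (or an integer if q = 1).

1. A_x = 2525/433  [G, F, A are collinear ∩ BA ⟂ GF]
2. A_y = 77/433  [G, F, A are collinear ∩ BA ⟂ GF]
   → A = (2525/433, 77/433)
3. C_x = 21  [C is the reflection of F across E]
4. C_y = -7  [C is the reflection of F across E]
   → C = (21, -7)
5. D_x = 31/2  [line -3108/433·x + -6568/433·y + 21902/433 = 0 ∩ |DE|² = 157/4]
6. D_y = -4  [line -3108/433·x + -6568/433·y + 21902/433 = 0 ∩ |DE|² = 157/4]
   → D = (31/2, -4)

A = (2525/433, 77/433)
C = (21, -7)
D = (31/2, -4)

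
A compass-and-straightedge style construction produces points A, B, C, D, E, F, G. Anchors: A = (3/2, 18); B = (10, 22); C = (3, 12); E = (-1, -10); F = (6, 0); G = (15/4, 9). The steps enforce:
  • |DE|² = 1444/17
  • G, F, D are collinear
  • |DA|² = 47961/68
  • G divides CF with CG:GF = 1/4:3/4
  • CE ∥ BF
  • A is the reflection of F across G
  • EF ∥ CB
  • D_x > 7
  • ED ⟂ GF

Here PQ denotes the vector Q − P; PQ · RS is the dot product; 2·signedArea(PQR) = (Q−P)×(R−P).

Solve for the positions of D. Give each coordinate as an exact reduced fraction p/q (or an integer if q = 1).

D = (135/17, -132/17)

1. D_x = 135/17  [G, F, D are collinear ∩ ED ⟂ GF]
2. D_y = -132/17  [G, F, D are collinear ∩ ED ⟂ GF]
   → D = (135/17, -132/17)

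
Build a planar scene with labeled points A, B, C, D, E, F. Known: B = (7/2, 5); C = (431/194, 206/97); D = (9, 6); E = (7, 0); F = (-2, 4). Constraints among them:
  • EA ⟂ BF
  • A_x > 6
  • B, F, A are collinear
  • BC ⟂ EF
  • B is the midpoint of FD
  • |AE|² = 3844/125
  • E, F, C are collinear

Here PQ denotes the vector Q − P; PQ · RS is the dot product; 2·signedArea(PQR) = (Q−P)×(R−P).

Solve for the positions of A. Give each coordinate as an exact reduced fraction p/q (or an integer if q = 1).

1. A_x = 751/125  [B, F, A are collinear ∩ EA ⟂ BF]
2. A_y = 682/125  [B, F, A are collinear ∩ EA ⟂ BF]
   → A = (751/125, 682/125)

A = (751/125, 682/125)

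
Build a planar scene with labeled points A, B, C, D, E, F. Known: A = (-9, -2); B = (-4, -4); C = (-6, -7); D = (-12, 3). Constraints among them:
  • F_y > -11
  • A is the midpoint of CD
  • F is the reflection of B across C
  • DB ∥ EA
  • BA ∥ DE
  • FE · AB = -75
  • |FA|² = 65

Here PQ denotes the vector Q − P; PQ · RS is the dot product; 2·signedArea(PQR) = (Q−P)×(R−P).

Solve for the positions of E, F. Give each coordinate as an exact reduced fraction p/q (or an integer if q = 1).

E = (-17, 5)
F = (-8, -10)

1. E_x = -17  [DB ∥ EA ∩ BA ∥ DE]
2. E_y = 5  [DB ∥ EA ∩ BA ∥ DE]
   → E = (-17, 5)
3. F_x = -8  [F is the reflection of B across C]
4. F_y = -10  [F is the reflection of B across C]
   → F = (-8, -10)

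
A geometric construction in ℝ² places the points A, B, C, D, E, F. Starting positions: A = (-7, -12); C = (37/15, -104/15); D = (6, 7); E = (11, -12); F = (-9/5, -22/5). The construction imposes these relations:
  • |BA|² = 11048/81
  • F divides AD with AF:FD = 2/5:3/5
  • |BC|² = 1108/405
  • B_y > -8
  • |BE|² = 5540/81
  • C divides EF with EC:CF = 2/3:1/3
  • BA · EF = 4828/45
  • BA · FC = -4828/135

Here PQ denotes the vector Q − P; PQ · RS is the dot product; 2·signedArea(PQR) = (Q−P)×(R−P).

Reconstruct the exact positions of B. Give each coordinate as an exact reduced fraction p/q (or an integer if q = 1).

1. B_x = 35/9  [line -64/15·x + 38/15·y + 980/27 = 0 ∩ |BE|² = 5540/81]
2. B_y = -70/9  [line -64/15·x + 38/15·y + 980/27 = 0 ∩ |BE|² = 5540/81]
   → B = (35/9, -70/9)

B = (35/9, -70/9)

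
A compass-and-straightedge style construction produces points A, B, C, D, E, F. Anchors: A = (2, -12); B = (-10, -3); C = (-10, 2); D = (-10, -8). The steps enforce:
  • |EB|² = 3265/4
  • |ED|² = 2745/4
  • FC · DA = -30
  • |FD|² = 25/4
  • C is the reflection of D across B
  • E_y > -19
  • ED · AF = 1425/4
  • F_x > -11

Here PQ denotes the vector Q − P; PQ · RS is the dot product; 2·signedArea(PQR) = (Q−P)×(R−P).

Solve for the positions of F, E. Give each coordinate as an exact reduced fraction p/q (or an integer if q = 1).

1. F_x = -10  [line -12·x + 4·y + -98 = 0 ∩ |FD|² = 25/4]
2. F_y = -11/2  [line -12·x + 4·y + -98 = 0 ∩ |FD|² = 25/4]
   → F = (-10, -11/2)
3. E_x = 14  [line 12·x + -13/2·y + -1153/4 = 0 ∩ |ED|² = 2745/4]
4. E_y = -37/2  [line 12·x + -13/2·y + -1153/4 = 0 ∩ |ED|² = 2745/4]
   → E = (14, -37/2)

E = (14, -37/2)
F = (-10, -11/2)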